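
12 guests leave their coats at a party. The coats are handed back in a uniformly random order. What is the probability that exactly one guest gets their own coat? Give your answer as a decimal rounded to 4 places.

Choose which one is fixed: C(12,1) = 12 ways.
The remaining 11 must have no fixed point: D(11) = 14684570.
P = 12·14684570/479001600 = 1468457/3991680 ≈ 0.3679.

0.3679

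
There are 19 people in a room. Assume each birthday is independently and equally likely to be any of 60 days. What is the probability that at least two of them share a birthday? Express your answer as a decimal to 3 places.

It's easier to compute the probability that all 19 are distinct.
P(all distinct) = 60/60 · 59/60 · ··· · 42/60 ≈ 0.041.
So the probability of at least one match is 1 − 0.041 = 0.959.

0.959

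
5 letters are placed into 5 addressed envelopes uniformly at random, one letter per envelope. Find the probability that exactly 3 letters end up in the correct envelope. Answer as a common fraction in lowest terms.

Choose which 3 of the 5 are fixed: C(5,3) = 10 ways.
The remaining 2 must have no fixed point: D(2) = 1.
P = 10·1/120 = 1/12.

1/12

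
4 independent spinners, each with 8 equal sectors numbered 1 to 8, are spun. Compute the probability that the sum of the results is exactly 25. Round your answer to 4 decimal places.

0.0293

There are 8^4 = 4096 equally likely outcomes.
The number of ordered 4-tuples from {1,…,8} summing to 25 is 120.
P(sum = 25) = 120/4096 = 15/512 ≈ 0.0293.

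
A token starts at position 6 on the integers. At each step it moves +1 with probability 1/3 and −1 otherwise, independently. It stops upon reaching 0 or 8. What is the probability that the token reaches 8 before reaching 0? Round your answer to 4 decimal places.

Let r = q/p = (2/3)/(1/3) = 2. The recurrence P(i) = p·P(i+1) + q·P(i−1) with P(0)=0, P(8)=1 gives P(i) = (1 − r^i)/(1 − r^8).
P(6) = (1 − (2)^6) / (1 − (2)^8) = 21/85 ≈ 0.2471.

0.2471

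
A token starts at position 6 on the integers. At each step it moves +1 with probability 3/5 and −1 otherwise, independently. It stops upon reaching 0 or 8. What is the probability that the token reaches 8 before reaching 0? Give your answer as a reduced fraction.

1197/1261

Let r = q/p = (2/5)/(3/5) = 2/3. The recurrence P(i) = p·P(i+1) + q·P(i−1) with P(0)=0, P(8)=1 gives P(i) = (1 − r^i)/(1 − r^8).
P(6) = (1 − (2/3)^6) / (1 − (2/3)^8) = 1197/1261.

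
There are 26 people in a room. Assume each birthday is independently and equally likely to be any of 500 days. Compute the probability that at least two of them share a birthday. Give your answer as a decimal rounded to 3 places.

0.484

It's easier to compute the probability that all 26 are distinct.
P(all distinct) = 500/500 · 499/500 · ··· · 475/500 ≈ 0.516.
So the probability of at least one match is 1 − 0.516 = 0.484.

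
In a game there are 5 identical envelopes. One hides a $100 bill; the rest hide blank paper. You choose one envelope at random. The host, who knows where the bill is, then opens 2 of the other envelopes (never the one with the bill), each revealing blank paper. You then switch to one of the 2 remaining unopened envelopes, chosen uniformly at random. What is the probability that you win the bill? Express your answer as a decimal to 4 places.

Your original envelope holds the bill with probability 1/5, so the other 4 collectively hold it with probability 4/5.
The host can always find 2 empty envelopes to open, so the reveals don't change that 4/5; it is now spread over the 2 remaining unopened envelopes.
P(win by switching) = (4/5) · (1/2) = 2/5 ≈ 0.4000.

0.4000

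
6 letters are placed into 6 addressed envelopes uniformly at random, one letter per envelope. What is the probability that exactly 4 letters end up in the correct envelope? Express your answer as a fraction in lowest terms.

Choose which 4 of the 6 are fixed: C(6,4) = 15 ways.
The remaining 2 must have no fixed point: D(2) = 1.
P = 15·1/720 = 1/48.

1/48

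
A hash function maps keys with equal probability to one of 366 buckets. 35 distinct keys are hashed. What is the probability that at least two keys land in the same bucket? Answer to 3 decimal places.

0.813

It's easier to compute the probability that all 35 are distinct.
P(all distinct) = 366/366 · 365/366 · ··· · 332/366 ≈ 0.187.
So the probability of at least one match is 1 − 0.187 = 0.813.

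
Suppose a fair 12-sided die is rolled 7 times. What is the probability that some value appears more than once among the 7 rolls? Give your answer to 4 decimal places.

0.8886

P(all 7 different) = 12/12 · 11/12 · ··· · 6/12 ≈ 0.1114.
P(at least two equal) = 1 − 0.1114 = 0.8886.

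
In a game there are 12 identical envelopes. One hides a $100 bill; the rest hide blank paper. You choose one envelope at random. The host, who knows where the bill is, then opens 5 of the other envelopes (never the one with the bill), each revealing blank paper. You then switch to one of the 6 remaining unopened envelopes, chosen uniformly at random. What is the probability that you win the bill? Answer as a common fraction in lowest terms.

11/72

Your original envelope holds the bill with probability 1/12, so the other 11 collectively hold it with probability 11/12.
The host can always find 5 empty envelopes to open, so the reveals don't change that 11/12; it is now spread over the 6 remaining unopened envelopes.
P(win by switching) = (11/12) · (1/6) = 11/72.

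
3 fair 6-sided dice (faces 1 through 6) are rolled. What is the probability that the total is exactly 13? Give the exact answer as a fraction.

7/72

There are 6^3 = 216 equally likely outcomes.
The number of ordered 3-tuples from {1,…,6} summing to 13 is 21.
P(sum = 13) = 21/216 = 7/72.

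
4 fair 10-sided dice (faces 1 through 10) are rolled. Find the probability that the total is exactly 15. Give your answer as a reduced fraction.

There are 10^4 = 10000 equally likely outcomes.
The number of ordered 4-tuples from {1,…,10} summing to 15 is 348.
P(sum = 15) = 348/10000 = 87/2500.

87/2500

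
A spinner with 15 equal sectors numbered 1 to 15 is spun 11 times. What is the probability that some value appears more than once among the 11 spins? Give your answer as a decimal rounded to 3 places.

0.994

P(all 11 different) = 15/15 · 14/15 · ··· · 5/15 ≈ 0.006.
P(at least two equal) = 1 − 0.006 = 0.994.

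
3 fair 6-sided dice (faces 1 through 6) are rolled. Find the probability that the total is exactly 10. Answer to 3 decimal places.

There are 6^3 = 216 equally likely outcomes.
The number of ordered 3-tuples from {1,…,6} summing to 10 is 27.
P(sum = 10) = 27/216 = 1/8 ≈ 0.125.

0.125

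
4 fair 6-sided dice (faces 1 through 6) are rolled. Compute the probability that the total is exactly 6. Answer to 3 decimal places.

0.008

There are 6^4 = 1296 equally likely outcomes.
The number of ordered 4-tuples from {1,…,6} summing to 6 is 10.
P(sum = 6) = 10/1296 = 5/648 ≈ 0.008.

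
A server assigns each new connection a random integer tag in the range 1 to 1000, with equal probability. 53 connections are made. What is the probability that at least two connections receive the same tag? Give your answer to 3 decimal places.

It's easier to compute the probability that all 53 are distinct.
P(all distinct) = 1000/1000 · 999/1000 · ··· · 948/1000 ≈ 0.246.
So the probability of at least one match is 1 − 0.246 = 0.754.

0.754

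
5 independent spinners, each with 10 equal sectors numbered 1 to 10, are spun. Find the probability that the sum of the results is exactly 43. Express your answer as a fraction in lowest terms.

There are 10^5 = 100000 equally likely outcomes.
The number of ordered 5-tuples from {1,…,10} summing to 43 is 330.
P(sum = 43) = 330/100000 = 33/10000.

33/10000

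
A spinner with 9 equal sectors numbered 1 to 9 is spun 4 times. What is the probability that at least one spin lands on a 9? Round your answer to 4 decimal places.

0.3757

P(no spin lands on a 9) = (8/9)^4 ≈ 0.6243.
P(at least one) = 1 − 0.6243 = 0.3757.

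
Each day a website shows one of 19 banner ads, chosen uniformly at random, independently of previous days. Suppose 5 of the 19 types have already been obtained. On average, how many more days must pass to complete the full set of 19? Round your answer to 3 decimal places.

Starting from 5 distinct types, each trial gives a new one with probability (19−i)/19 when i types are held, so the wait for the next new type is 19/(19−i).
E = 19/14 + 19/13 + 19/12 + 19/11 + 19/10 + 19/9 + 19/8 + 19/7 + 19/6 + 19/5 + 19/4 + 19/3 + 19/2 + 19/1 = 22262927/360360 ≈ 61.780.

61.780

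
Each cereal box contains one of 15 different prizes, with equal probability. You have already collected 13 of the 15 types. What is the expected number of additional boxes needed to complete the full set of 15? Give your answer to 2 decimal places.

22.50

Starting from 13 distinct types, each trial gives a new one with probability (15−i)/15 when i types are held, so the wait for the next new type is 15/(15−i).
E = 15/2 + 15/1 = 45/2 ≈ 22.50.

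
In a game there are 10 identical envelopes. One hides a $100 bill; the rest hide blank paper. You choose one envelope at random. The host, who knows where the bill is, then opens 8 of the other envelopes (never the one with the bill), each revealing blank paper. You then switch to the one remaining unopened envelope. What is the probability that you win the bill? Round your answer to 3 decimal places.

Your original envelope holds the bill with probability 1/10, so the other 9 collectively hold it with probability 9/10.
The host can always find 8 empty envelopes to open, so the reveals don't change that 9/10; it is now spread over the 1 remaining unopened envelope.
P(win by switching) = (9/10) · (1/1) = 9/10 ≈ 0.900.

0.900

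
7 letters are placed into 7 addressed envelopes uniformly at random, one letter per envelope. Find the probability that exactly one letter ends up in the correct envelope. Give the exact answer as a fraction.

53/144

Choose which one is fixed: C(7,1) = 7 ways.
The remaining 6 must have no fixed point: D(6) = 265.
P = 7·265/5040 = 53/144.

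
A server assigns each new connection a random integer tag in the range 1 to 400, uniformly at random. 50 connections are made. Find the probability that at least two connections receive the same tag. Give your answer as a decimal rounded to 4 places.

It's easier to compute the probability that all 50 are distinct.
P(all distinct) = 400/400 · 399/400 · ··· · 351/400 ≈ 0.0409.
So the probability of at least one match is 1 − 0.0409 = 0.9591.

0.9591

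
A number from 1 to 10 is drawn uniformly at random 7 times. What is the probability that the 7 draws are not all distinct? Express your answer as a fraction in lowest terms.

P(all 7 different) = 10/10 · 9/10 · ··· · 4/10 = 189/3125.
P(at least two equal) = 1 − 189/3125 = 2936/3125.

2936/3125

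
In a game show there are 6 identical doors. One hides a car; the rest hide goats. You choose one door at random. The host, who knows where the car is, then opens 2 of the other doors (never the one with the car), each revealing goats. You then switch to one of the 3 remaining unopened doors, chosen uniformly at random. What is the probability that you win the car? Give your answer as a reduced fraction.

5/18

Your original door holds the car with probability 1/6, so the other 5 collectively hold it with probability 5/6.
The host can always find 2 empty doors to open, so the reveals don't change that 5/6; it is now spread over the 3 remaining unopened doors.
P(win by switching) = (5/6) · (1/3) = 5/18.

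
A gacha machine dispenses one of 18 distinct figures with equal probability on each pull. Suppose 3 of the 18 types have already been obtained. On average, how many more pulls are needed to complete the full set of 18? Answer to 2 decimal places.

Starting from 3 distinct types, each trial gives a new one with probability (18−i)/18 when i types are held, so the wait for the next new type is 18/(18−i).
E = 18/15 + 18/14 + 18/13 + 18/12 + 18/11 + 18/10 + 18/9 + 18/8 + 18/7 + 18/6 + 18/5 + 18/4 + 18/3 + 18/2 + 18/1 = 1195757/20020 ≈ 59.73.

59.73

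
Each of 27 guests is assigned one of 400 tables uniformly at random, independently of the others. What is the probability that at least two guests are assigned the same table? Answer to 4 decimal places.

0.5924

It's easier to compute the probability that all 27 are distinct.
P(all distinct) = 400/400 · 399/400 · ··· · 374/400 ≈ 0.4076.
So the probability of at least one match is 1 − 0.4076 = 0.5924.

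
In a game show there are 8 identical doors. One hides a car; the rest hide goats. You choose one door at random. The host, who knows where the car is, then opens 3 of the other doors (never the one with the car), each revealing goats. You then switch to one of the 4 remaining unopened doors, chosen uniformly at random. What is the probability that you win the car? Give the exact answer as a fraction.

Your original door holds the car with probability 1/8, so the other 7 collectively hold it with probability 7/8.
The host can always find 3 empty doors to open, so the reveals don't change that 7/8; it is now spread over the 4 remaining unopened doors.
P(win by switching) = (7/8) · (1/4) = 7/32.

7/32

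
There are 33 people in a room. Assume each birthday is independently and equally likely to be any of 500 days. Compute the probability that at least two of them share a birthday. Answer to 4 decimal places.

It's easier to compute the probability that all 33 are distinct.
P(all distinct) = 500/500 · 499/500 · ··· · 468/500 ≈ 0.3397.
So the probability of at least one match is 1 − 0.3397 = 0.6603.

0.6603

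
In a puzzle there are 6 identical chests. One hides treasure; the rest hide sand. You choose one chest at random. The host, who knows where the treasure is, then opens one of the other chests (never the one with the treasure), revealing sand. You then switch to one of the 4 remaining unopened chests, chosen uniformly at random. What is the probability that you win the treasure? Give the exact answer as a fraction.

Your original chest holds the treasure with probability 1/6, so the other 5 collectively hold it with probability 5/6.
The host can always find an empty chest to open, so this doesn't change that 5/6; it is now spread over the 4 remaining unopened chests.
P(win by switching) = (5/6) · (1/4) = 5/24.

5/24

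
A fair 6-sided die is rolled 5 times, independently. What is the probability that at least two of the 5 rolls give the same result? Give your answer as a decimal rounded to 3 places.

P(all 5 different) = 6/6 · 5/6 · ··· · 2/6 ≈ 0.093.
P(at least two equal) = 1 − 0.093 = 0.907.

0.907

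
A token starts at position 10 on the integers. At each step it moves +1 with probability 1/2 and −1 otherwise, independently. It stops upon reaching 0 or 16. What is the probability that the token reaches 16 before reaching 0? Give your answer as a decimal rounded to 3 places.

With a fair step, P(i) = ½P(i−1) + ½P(i+1) with P(0)=0, P(16)=1 has the linear solution P(i) = i/16.
P(10) = 10/16 = 5/8 ≈ 0.625.

0.625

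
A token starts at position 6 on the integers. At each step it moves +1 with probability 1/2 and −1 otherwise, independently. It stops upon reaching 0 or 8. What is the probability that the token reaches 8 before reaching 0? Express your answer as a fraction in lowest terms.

With a fair step, P(i) = ½P(i−1) + ½P(i+1) with P(0)=0, P(8)=1 has the linear solution P(i) = i/8.
P(6) = 6/8 = 3/4.

3/4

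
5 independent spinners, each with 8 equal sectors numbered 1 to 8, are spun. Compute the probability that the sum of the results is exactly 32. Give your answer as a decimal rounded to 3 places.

There are 8^5 = 32768 equally likely outcomes.
The number of ordered 5-tuples from {1,…,8} summing to 32 is 490.
P(sum = 32) = 490/32768 = 245/16384 ≈ 0.015.

0.015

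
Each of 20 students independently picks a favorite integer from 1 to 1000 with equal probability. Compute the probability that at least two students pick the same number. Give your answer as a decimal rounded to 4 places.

It's easier to compute the probability that all 20 are distinct.
P(all distinct) = 1000/1000 · 999/1000 · ··· · 981/1000 ≈ 0.8259.
So the probability of at least one match is 1 − 0.8259 = 0.1741.

0.1741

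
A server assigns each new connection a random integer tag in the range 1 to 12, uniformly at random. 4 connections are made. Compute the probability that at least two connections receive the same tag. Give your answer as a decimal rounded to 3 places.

0.427

It's easier to compute the probability that all 4 are distinct.
P(all distinct) = 12/12 · 11/12 · ··· · 9/12 ≈ 0.573.
So the probability of at least one match is 1 − 0.573 = 0.427.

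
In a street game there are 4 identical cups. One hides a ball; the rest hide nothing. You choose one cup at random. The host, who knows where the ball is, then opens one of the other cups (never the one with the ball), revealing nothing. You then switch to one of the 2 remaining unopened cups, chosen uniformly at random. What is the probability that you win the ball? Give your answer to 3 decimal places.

Your original cup holds the ball with probability 1/4, so the other 3 collectively hold it with probability 3/4.
The host can always find an empty cup to open, so this doesn't change that 3/4; it is now spread over the 2 remaining unopened cups.
P(win by switching) = (3/4) · (1/2) = 3/8 ≈ 0.375.

0.375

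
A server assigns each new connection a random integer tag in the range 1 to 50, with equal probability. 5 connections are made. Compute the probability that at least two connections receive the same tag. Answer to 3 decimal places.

It's easier to compute the probability that all 5 are distinct.
P(all distinct) = 50/50 · 49/50 · ··· · 46/50 ≈ 0.814.
So the probability of at least one match is 1 − 0.814 = 0.186.

0.186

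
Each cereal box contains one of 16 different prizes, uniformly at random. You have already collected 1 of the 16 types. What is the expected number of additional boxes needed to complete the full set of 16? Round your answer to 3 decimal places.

Starting from 1 distinct type, each trial gives a new one with probability (16−i)/16 when i types are held, so the wait for the next new type is 16/(16−i).
E = 16/15 + 16/14 + 16/13 + 16/12 + 16/11 + 16/10 + 16/9 + 16/8 + 16/7 + 16/6 + 16/5 + 16/4 + 16/3 + 16/2 + 16/1 = 2391514/45045 ≈ 53.092.

53.092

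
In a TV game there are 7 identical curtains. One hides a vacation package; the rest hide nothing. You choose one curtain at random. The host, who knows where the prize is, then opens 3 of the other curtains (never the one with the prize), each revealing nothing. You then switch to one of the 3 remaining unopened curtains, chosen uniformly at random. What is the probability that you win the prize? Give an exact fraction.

2/7

Your original curtain holds the prize with probability 1/7, so the other 6 collectively hold it with probability 6/7.
The host can always find 3 empty curtains to open, so the reveals don't change that 6/7; it is now spread over the 3 remaining unopened curtains.
P(win by switching) = (6/7) · (1/3) = 2/7.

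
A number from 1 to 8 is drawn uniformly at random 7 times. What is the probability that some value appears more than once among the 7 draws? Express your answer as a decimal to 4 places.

0.9808

P(all 7 different) = 8/8 · 7/8 · ··· · 2/8 ≈ 0.0192.
P(at least two equal) = 1 − 0.0192 = 0.9808.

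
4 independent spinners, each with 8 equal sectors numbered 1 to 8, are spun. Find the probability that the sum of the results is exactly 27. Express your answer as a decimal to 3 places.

0.014

There are 8^4 = 4096 equally likely outcomes.
The number of ordered 4-tuples from {1,…,8} summing to 27 is 56.
P(sum = 27) = 56/4096 = 7/512 ≈ 0.014.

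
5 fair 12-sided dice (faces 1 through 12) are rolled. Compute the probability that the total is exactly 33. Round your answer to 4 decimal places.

There are 12^5 = 248832 equally likely outcomes.
The number of ordered 5-tuples from {1,…,12} summing to 33 is 12435.
P(sum = 33) = 12435/248832 = 4145/82944 ≈ 0.0500.

0.0500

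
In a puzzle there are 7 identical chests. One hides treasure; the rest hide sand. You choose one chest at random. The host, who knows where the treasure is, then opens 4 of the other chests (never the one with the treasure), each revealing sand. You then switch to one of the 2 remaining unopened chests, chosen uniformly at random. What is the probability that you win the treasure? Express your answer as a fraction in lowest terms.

Your original chest holds the treasure with probability 1/7, so the other 6 collectively hold it with probability 6/7.
The host can always find 4 empty chests to open, so the reveals don't change that 6/7; it is now spread over the 2 remaining unopened chests.
P(win by switching) = (6/7) · (1/2) = 3/7.

3/7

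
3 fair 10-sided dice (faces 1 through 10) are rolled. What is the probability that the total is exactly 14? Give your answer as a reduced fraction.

There are 10^3 = 1000 equally likely outcomes.
The number of ordered 3-tuples from {1,…,10} summing to 14 is 69.
P(sum = 14) = 69/1000.

69/1000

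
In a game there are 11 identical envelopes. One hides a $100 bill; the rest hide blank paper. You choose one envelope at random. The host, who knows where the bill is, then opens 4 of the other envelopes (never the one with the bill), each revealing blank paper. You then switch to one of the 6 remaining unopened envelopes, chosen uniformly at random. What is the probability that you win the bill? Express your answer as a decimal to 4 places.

Your original envelope holds the bill with probability 1/11, so the other 10 collectively hold it with probability 10/11.
The host can always find 4 empty envelopes to open, so the reveals don't change that 10/11; it is now spread over the 6 remaining unopened envelopes.
P(win by switching) = (10/11) · (1/6) = 5/33 ≈ 0.1515.

0.1515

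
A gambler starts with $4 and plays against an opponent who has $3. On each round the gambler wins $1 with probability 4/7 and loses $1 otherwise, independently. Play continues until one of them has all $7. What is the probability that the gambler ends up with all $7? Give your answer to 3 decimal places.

Let r = q/p = (3/7)/(4/7) = 3/4. The recurrence P(i) = p·P(i+1) + q·P(i−1) with P(0)=0, P(7)=1 gives P(i) = (1 − r^i)/(1 − r^7).
P(4) = (1 − (3/4)^4) / (1 − (3/4)^7) = 11200/14197 ≈ 0.789.

0.789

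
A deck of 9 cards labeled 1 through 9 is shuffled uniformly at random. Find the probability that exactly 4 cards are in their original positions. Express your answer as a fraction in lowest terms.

11/720

Choose which 4 of the 9 are fixed: C(9,4) = 126 ways.
The remaining 5 must have no fixed point: D(5) = 44.
P = 126·44/362880 = 11/720.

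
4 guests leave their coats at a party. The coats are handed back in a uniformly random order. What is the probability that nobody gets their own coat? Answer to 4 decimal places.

0.3750

This is the derangement probability: permutations of 4 with no fixed point.
D(4) = 4! · (1 − 1/1! + 1/2! − ··· + (−1)^4/4!) = 9.
P = 9/24 = 3/8 ≈ 0.3750.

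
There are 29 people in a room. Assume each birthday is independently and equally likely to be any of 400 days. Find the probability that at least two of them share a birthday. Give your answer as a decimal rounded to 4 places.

0.6465

It's easier to compute the probability that all 29 are distinct.
P(all distinct) = 400/400 · 399/400 · ··· · 372/400 ≈ 0.3535.
So the probability of at least one match is 1 − 0.3535 = 0.6465.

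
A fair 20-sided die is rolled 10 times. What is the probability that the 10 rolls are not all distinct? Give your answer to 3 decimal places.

P(all 10 different) = 20/20 · 19/20 · ··· · 11/20 ≈ 0.065.
P(at least two equal) = 1 − 0.065 = 0.935.

0.935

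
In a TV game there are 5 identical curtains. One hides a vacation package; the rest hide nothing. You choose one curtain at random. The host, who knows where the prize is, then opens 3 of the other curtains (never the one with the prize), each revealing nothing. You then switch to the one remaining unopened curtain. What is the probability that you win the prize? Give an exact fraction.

Your original curtain holds the prize with probability 1/5, so the other 4 collectively hold it with probability 4/5.
The host can always find 3 empty curtains to open, so the reveals don't change that 4/5; it is now spread over the 1 remaining unopened curtain.
P(win by switching) = (4/5) · (1/1) = 4/5.

4/5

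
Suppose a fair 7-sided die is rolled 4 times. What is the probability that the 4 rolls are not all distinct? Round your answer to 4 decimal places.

P(all 4 different) = 7/7 · 6/7 · ··· · 4/7 ≈ 0.3499.
P(at least two equal) = 1 − 0.3499 = 0.6501.

0.6501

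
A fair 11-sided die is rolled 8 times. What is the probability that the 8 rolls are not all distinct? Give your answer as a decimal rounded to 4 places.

P(all 8 different) = 11/11 · 10/11 · ··· · 4/11 ≈ 0.0310.
P(at least two equal) = 1 − 0.0310 = 0.9690.

0.9690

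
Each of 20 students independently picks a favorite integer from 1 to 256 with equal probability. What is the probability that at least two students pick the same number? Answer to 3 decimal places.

0.533

It's easier to compute the probability that all 20 are distinct.
P(all distinct) = 256/256 · 255/256 · ··· · 237/256 ≈ 0.467.
So the probability of at least one match is 1 − 0.467 = 0.533.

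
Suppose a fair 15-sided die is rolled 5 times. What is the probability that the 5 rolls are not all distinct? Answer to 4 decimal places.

P(all 5 different) = 15/15 · 14/15 · ··· · 11/15 ≈ 0.4745.
P(at least two equal) = 1 − 0.4745 = 0.5255.

0.5255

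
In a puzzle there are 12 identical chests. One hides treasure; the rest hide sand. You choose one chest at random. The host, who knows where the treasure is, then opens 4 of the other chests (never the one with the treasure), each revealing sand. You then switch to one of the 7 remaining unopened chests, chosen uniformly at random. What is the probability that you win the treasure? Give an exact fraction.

11/84

Your original chest holds the treasure with probability 1/12, so the other 11 collectively hold it with probability 11/12.
The host can always find 4 empty chests to open, so the reveals don't change that 11/12; it is now spread over the 7 remaining unopened chests.
P(win by switching) = (11/12) · (1/7) = 11/84.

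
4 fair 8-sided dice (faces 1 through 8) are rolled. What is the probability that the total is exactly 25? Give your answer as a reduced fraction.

15/512

There are 8^4 = 4096 equally likely outcomes.
The number of ordered 4-tuples from {1,…,8} summing to 25 is 120.
P(sum = 25) = 120/4096 = 15/512.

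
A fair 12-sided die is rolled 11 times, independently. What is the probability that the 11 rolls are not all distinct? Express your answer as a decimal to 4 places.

0.9994

P(all 11 different) = 12/12 · 11/12 · ··· · 2/12 ≈ 0.0006.
P(at least two equal) = 1 − 0.0006 = 0.9994.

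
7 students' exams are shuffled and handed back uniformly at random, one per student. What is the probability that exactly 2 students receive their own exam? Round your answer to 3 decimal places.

Choose which 2 of the 7 are fixed: C(7,2) = 21 ways.
The remaining 5 must have no fixed point: D(5) = 44.
P = 21·44/5040 = 11/60 ≈ 0.183.

0.183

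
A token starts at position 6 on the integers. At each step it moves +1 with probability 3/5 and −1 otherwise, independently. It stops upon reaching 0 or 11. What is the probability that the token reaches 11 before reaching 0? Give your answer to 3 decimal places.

0.923

Let r = q/p = (2/5)/(3/5) = 2/3. The recurrence P(i) = p·P(i+1) + q·P(i−1) with P(0)=0, P(11)=1 gives P(i) = (1 − r^i)/(1 − r^11).
P(6) = (1 − (2/3)^6) / (1 − (2/3)^11) = 161595/175099 ≈ 0.923.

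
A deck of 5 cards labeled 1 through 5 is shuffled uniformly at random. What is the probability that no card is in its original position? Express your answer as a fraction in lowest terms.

11/30

This is the derangement probability: permutations of 5 with no fixed point.
D(5) = 5! · (1 − 1/1! + 1/2! − ··· + (−1)^5/5!) = 44.
P = 44/120 = 11/30.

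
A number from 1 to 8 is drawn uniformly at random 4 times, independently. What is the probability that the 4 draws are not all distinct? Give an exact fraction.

P(all 4 different) = 8/8 · 7/8 · ··· · 5/8 = 105/256.
P(at least two equal) = 1 − 105/256 = 151/256.

151/256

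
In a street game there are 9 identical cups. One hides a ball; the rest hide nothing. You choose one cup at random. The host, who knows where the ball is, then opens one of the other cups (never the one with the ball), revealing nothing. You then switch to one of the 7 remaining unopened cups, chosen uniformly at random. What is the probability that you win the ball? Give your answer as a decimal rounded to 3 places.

0.127

Your original cup holds the ball with probability 1/9, so the other 8 collectively hold it with probability 8/9.
The host can always find an empty cup to open, so this doesn't change that 8/9; it is now spread over the 7 remaining unopened cups.
P(win by switching) = (8/9) · (1/7) = 8/63 ≈ 0.127.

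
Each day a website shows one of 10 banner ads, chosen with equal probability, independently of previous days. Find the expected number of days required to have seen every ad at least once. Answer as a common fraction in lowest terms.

7381/252

After i distinct types are collected, each trial gives a new one with probability (10−i)/10, so the expected wait for the next new type is 10/(10−i).
E = 10/10 + 10/9 + 10/8 + 10/7 + 10/6 + 10/5 + 10/4 + 10/3 + 10/2 + 10/1 = 7381/252.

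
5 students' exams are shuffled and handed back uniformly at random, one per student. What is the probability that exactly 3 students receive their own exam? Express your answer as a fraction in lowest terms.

Choose which 3 of the 5 are fixed: C(5,3) = 10 ways.
The remaining 2 must have no fixed point: D(2) = 1.
P = 10·1/120 = 1/12.

1/12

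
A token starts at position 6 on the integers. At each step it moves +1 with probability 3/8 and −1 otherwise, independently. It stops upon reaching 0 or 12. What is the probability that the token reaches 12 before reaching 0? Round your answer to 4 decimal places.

Let r = q/p = (5/8)/(3/8) = 5/3. The recurrence P(i) = p·P(i+1) + q·P(i−1) with P(0)=0, P(12)=1 gives P(i) = (1 − r^i)/(1 − r^12).
P(6) = (1 − (5/3)^6) / (1 − (5/3)^12) = 729/16354 ≈ 0.0446.

0.0446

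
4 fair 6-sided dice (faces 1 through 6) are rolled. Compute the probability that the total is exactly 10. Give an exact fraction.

5/81

There are 6^4 = 1296 equally likely outcomes.
The number of ordered 4-tuples from {1,…,6} summing to 10 is 80.
P(sum = 10) = 80/1296 = 5/81.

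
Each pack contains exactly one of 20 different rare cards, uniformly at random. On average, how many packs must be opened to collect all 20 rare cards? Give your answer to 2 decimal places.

After i distinct types are collected, each trial gives a new one with probability (20−i)/20, so the expected wait for the next new type is 20/(20−i).
E = 20/20 + 20/19 + 20/18 + 20/17 + 20/16 + 20/15 + 20/14 + 20/13 + 20/12 + 20/11 + 20/10 + 20/9 + 20/8 + 20/7 + 20/6 + 20/5 + 20/4 + 20/3 + 20/2 + 20/1 = 279175675/3879876 ≈ 71.95.

71.95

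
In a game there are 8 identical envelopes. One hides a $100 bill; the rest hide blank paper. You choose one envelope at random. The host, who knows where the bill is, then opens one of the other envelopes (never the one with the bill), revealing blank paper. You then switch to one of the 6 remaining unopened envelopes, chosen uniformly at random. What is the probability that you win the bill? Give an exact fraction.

Your original envelope holds the bill with probability 1/8, so the other 7 collectively hold it with probability 7/8.
The host can always find an empty envelope to open, so this doesn't change that 7/8; it is now spread over the 6 remaining unopened envelopes.
P(win by switching) = (7/8) · (1/6) = 7/48.

7/48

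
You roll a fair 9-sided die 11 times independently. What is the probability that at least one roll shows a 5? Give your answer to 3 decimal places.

P(no roll shows a 5) = (8/9)^11 ≈ 0.274.
P(at least one) = 1 − 0.274 = 0.726.

0.726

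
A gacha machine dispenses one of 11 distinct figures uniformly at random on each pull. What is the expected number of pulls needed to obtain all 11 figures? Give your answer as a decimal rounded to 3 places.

After i distinct types are collected, each trial gives a new one with probability (11−i)/11, so the expected wait for the next new type is 11/(11−i).
E = 11/11 + 11/10 + 11/9 + 11/8 + 11/7 + 11/6 + 11/5 + 11/4 + 11/3 + 11/2 + 11/1 = 83711/2520 ≈ 33.219.

33.219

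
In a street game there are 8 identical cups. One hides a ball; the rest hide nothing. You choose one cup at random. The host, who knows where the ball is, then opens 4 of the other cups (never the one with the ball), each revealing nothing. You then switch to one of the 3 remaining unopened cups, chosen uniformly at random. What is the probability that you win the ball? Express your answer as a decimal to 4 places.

Your original cup holds the ball with probability 1/8, so the other 7 collectively hold it with probability 7/8.
The host can always find 4 empty cups to open, so the reveals don't change that 7/8; it is now spread over the 3 remaining unopened cups.
P(win by switching) = (7/8) · (1/3) = 7/24 ≈ 0.2917.

0.2917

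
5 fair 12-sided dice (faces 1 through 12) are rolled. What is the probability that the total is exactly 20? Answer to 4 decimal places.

There are 12^5 = 248832 equally likely outcomes.
The number of ordered 5-tuples from {1,…,12} summing to 20 is 3701.
P(sum = 20) = 3701/248832 ≈ 0.0149.

0.0149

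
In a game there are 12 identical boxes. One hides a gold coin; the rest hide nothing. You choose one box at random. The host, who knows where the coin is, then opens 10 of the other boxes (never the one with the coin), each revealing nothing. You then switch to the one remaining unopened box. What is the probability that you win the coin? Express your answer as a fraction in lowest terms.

Your original box holds the coin with probability 1/12, so the other 11 collectively hold it with probability 11/12.
The host can always find 10 empty boxes to open, so the reveals don't change that 11/12; it is now spread over the 1 remaining unopened box.
P(win by switching) = (11/12) · (1/1) = 11/12.

11/12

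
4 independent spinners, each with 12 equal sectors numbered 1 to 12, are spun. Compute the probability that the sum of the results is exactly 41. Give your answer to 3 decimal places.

0.006

There are 12^4 = 20736 equally likely outcomes.
The number of ordered 4-tuples from {1,…,12} summing to 41 is 120.
P(sum = 41) = 120/20736 = 5/864 ≈ 0.006.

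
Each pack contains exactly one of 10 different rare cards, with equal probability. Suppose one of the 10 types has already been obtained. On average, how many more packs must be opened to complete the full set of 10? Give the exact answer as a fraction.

7129/252

Starting from 1 distinct type, each trial gives a new one with probability (10−i)/10 when i types are held, so the wait for the next new type is 10/(10−i).
E = 10/9 + 10/8 + 10/7 + 10/6 + 10/5 + 10/4 + 10/3 + 10/2 + 10/1 = 7129/252.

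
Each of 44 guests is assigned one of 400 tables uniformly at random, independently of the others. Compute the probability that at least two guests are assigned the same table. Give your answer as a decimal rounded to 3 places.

0.914

It's easier to compute the probability that all 44 are distinct.
P(all distinct) = 400/400 · 399/400 · ··· · 357/400 ≈ 0.086.
So the probability of at least one match is 1 − 0.086 = 0.914.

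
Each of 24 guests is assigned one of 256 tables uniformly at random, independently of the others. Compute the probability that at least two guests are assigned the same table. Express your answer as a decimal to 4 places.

It's easier to compute the probability that all 24 are distinct.
P(all distinct) = 256/256 · 255/256 · ··· · 233/256 ≈ 0.3287.
So the probability of at least one match is 1 − 0.3287 = 0.6713.

0.6713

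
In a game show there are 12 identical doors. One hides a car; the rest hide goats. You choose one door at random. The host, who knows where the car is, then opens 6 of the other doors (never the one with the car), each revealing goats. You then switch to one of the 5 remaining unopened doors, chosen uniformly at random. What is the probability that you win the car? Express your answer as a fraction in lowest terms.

11/60

Your original door holds the car with probability 1/12, so the other 11 collectively hold it with probability 11/12.
The host can always find 6 empty doors to open, so the reveals don't change that 11/12; it is now spread over the 5 remaining unopened doors.
P(win by switching) = (11/12) · (1/5) = 11/60.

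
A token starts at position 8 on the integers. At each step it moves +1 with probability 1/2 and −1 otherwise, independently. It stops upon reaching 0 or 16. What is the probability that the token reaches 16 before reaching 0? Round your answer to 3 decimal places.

0.500

With a fair step, P(i) = ½P(i−1) + ½P(i+1) with P(0)=0, P(16)=1 has the linear solution P(i) = i/16.
P(8) = 8/16 = 1/2 ≈ 0.500.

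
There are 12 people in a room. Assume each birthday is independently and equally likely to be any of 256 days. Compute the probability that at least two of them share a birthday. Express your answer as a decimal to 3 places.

It's easier to compute the probability that all 12 are distinct.
P(all distinct) = 256/256 · 255/256 · ··· · 245/256 ≈ 0.770.
So the probability of at least one match is 1 − 0.770 = 0.230.

0.230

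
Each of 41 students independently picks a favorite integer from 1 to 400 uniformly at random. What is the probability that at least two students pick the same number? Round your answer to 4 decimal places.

0.8803

It's easier to compute the probability that all 41 are distinct.
P(all distinct) = 400/400 · 399/400 · ··· · 360/400 ≈ 0.1197.
So the probability of at least one match is 1 − 0.1197 = 0.8803.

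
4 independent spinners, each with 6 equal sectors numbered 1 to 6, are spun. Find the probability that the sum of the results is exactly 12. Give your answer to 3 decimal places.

0.096

There are 6^4 = 1296 equally likely outcomes.
The number of ordered 4-tuples from {1,…,6} summing to 12 is 125.
P(sum = 12) = 125/1296 ≈ 0.096.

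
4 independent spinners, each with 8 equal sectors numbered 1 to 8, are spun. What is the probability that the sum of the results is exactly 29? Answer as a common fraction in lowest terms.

There are 8^4 = 4096 equally likely outcomes.
The number of ordered 4-tuples from {1,…,8} summing to 29 is 20.
P(sum = 29) = 20/4096 = 5/1024.

5/1024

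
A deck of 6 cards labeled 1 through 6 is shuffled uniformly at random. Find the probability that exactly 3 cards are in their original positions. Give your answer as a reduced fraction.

Choose which 3 of the 6 are fixed: C(6,3) = 20 ways.
The remaining 3 must have no fixed point: D(3) = 2.
P = 20·2/720 = 1/18.

1/18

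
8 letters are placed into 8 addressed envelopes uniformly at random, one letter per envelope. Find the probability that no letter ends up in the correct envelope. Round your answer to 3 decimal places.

0.368

This is the derangement probability: permutations of 8 with no fixed point.
D(8) = 8! · (1 − 1/1! + 1/2! − ··· + (−1)^8/8!) = 14833.
P = 14833/40320 = 2119/5760 ≈ 0.368.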